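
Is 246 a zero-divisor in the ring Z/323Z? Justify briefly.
gcd(246, 323) = 1, so 246 is a unit in Z/323Z (it has a multiplicative inverse). A unit cannot be a zero-divisor: if 246·b ≡ 0 then multiplying both sides by 246^(−1) gives b ≡ 0. So 246 is not a zero-divisor.

Final answer: NO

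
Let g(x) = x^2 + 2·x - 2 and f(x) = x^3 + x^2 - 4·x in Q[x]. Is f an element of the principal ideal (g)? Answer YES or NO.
In Q[x] the ideal (g) consists of all multiples of g, so f ∈ (g) iff g | f, i.e. iff the remainder of f on division by g is 0. Divide f by g (g is monic, so eliminate the leading term of the running remainder at each step):
  leading term x^3: subtract (x)·g(x) = x^3 + 2·x^2 - 2·x, leaving -x^2 - 2·x
  leading term -x^2: subtract (-1)·g(x) = -x^2 - 2·x + 2, leaving -2
The remainder r(x) = -2 ≠ 0 (and deg r < deg g), so g ∤ f, i.e. f ∉ (g).

Final answer: NO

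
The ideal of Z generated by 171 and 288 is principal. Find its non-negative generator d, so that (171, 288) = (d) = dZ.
(171, 288) = (9); d = 9

In the PID Z, (a, b) is generated by gcd(a, b). Compute gcd(288, 171) with the extended Euclidean algorithm, tracking rows (r, s, t) with s·288 + t·171 = r:
  row A: (288, 1, 0)   [1·288 + 0·171 = 288]
  row B: (171, 0, 1)   [0·288 + 1·171 = 171]
  288 = 1·171 + 117   → row C = row A − 1·row B = (117, 1, −1)   [check: 1·288 − 1·171 = 117]
  171 = 1·117 + 54   → row D = row B − 1·row C = (54, −1, 2)   [check: −1·288 + 2·171 = 54]
  117 = 2·54 + 9   → row E = row C − 2·row D = (9, 3, −5)   [check: 3·288 − 5·171 = 9]
  54 = 6·9 + 0   → remainder 0, stop. gcd = 9 (last nonzero row E).
So gcd(171, 288) = 9, with Bézout identity 3·288 − 5·171 = 9. Containment (⊇): the Bézout identity exhibits 9 as an element of (171, 288), giving (9) ⊆ (171, 288). Containment (⊆): since 9 | 171 and 9 | 288 (171 = 9·19, 288 = 9·32), every Z-linear combination of 171 and 288 is divisible by 9, so (171, 288) ⊆ (9). Therefore (171, 288) = (9), d = 9.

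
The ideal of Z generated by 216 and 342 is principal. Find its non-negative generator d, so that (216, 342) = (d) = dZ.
(216, 342) = (18); d = 18

In the PID Z, (a, b) is generated by gcd(a, b). Compute gcd(342, 216) with the extended Euclidean algorithm, tracking rows (r, s, t) with s·342 + t·216 = r:
  row A: (342, 1, 0)   [1·342 + 0·216 = 342]
  row B: (216, 0, 1)   [0·342 + 1·216 = 216]
  342 = 1·216 + 126   → row C = row A − 1·row B = (126, 1, −1)   [check: 1·342 − 1·216 = 126]
  216 = 1·126 + 90   → row D = row B − 1·row C = (90, −1, 2)   [check: −1·342 + 2·216 = 90]
  126 = 1·90 + 36   → row E = row C − 1·row D = (36, 2, −3)   [check: 2·342 − 3·216 = 36]
  90 = 2·36 + 18   → row F = row D − 2·row E = (18, −5, 8)   [check: −5·342 + 8·216 = 18]
  36 = 2·18 + 0   → remainder 0, stop. gcd = 18 (last nonzero row F).
So gcd(216, 342) = 18, with Bézout identity −5·342 + 8·216 = 18. Containment (⊇): the Bézout identity exhibits 18 as an element of (216, 342), giving (18) ⊆ (216, 342). Containment (⊆): since 18 | 216 and 18 | 342 (216 = 18·12, 342 = 18·19), every Z-linear combination of 216 and 342 is divisible by 18, so (216, 342) ⊆ (18). Therefore (216, 342) = (18), d = 18.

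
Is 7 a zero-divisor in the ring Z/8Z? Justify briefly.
NO

gcd(7, 8) = 1, so 7 is a unit in Z/8Z (it has a multiplicative inverse). A unit cannot be a zero-divisor: if 7·b ≡ 0 then multiplying both sides by 7^(−1) gives b ≡ 0. So 7 is not a zero-divisor.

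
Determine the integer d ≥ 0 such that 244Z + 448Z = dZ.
(244, 448) = (4); d = 4

In the PID Z, (a, b) is generated by gcd(a, b). Compute gcd(448, 244) with the extended Euclidean algorithm, tracking rows (r, s, t) with s·448 + t·244 = r:
  row A: (448, 1, 0)   [1·448 + 0·244 = 448]
  row B: (244, 0, 1)   [0·448 + 1·244 = 244]
  448 = 1·244 + 204   → row C = row A − 1·row B = (204, 1, −1)   [check: 1·448 − 1·244 = 204]
  244 = 1·204 + 40   → row D = row B − 1·row C = (40, −1, 2)   [check: −1·448 + 2·244 = 40]
  204 = 5·40 + 4   → row E = row C − 5·row D = (4, 6, −11)   [check: 6·448 − 11·244 = 4]
  40 = 10·4 + 0   → remainder 0, stop. gcd = 4 (last nonzero row E).
So gcd(244, 448) = 4, with Bézout identity 6·448 − 11·244 = 4. Containment (⊇): the Bézout identity exhibits 4 as an element of (244, 448), giving (4) ⊆ (244, 448). Containment (⊆): since 4 | 244 and 4 | 448 (244 = 4·61, 448 = 4·112), every Z-linear combination of 244 and 448 is divisible by 4, so (244, 448) ⊆ (4). Therefore (244, 448) = (4), d = 4.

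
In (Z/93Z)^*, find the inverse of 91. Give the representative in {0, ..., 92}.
91^(−1) ≡ 46 (mod 93)

Apply the extended Euclidean algorithm to (93, 91), tracking rows (r, s, t) with s·93 + t·91 = r. Each division r_prev = q·r_cur + r_new produces the new row as (previous row) − q·(current row):
  row A: (93, 1, 0)   [1·93 + 0·91 = 93]
  row B: (91, 0, 1)   [0·93 + 1·91 = 91]
  93 = 1·91 + 2   → row C = row A − 1·row B = (2, 1, −1)   [check: 1·93 − 1·91 = 2]
  91 = 45·2 + 1   → row D = row B − 45·row C = (1, −45, 46)   [check: −45·93 + 46·91 = 1]
  2 = 2·1 + 0   → remainder 0, stop. gcd = 1 (last nonzero row D).
The gcd is 1, so 91 is invertible mod 93. The last nonzero row gives −45·93 + 46·91 = 1, so t = 46. So 91^(−1) ≡ 46 (mod 93). Verify: 91 · 46 = 4186 ≡ 1 (mod 93). ✓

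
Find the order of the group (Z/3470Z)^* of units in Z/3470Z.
|(Z/3470Z)^*| = 1384

(Z/3470Z)^* consists of the classes a with gcd(a, 3470) = 1, so its order is φ(3470). φ is multiplicative, with φ(p^e) = p^e − p^(e−1). Factorise 3470 = 2 · 5 · 347. Then
  φ(3470) = (2 − 1) · (5 − 1) · (347 − 1) = 1 · 4 · 346 = 1384.
Thus |(Z/3470Z)^*| = 1384.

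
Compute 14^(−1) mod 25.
14^(−1) ≡ 9 (mod 25)

Apply the extended Euclidean algorithm to (25, 14), tracking rows (r, s, t) with s·25 + t·14 = r. Each division r_prev = q·r_cur + r_new produces the new row as (previous row) − q·(current row):
  row A: (25, 1, 0)   [1·25 + 0·14 = 25]
  row B: (14, 0, 1)   [0·25 + 1·14 = 14]
  25 = 1·14 + 11   → row C = row A − 1·row B = (11, 1, −1)   [check: 1·25 − 1·14 = 11]
  14 = 1·11 + 3   → row D = row B − 1·row C = (3, −1, 2)   [check: −1·25 + 2·14 = 3]
  11 = 3·3 + 2   → row E = row C − 3·row D = (2, 4, −7)   [check: 4·25 − 7·14 = 2]
  3 = 1·2 + 1   → row F = row D − 1·row E = (1, −5, 9)   [check: −5·25 + 9·14 = 1]
  2 = 2·1 + 0   → remainder 0, stop. gcd = 1 (last nonzero row F).
The gcd is 1, so 14 is invertible mod 25. The last nonzero row gives −5·25 + 9·14 = 1, so t = 9. So 14^(−1) ≡ 9 (mod 25). Verify: 14 · 9 = 126 ≡ 1 (mod 25). ✓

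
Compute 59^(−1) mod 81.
Apply the extended Euclidean algorithm to (81, 59), tracking rows (r, s, t) with s·81 + t·59 = r. Each division r_prev = q·r_cur + r_new produces the new row as (previous row) − q·(current row):
  row A: (81, 1, 0)   [1·81 + 0·59 = 81]
  row B: (59, 0, 1)   [0·81 + 1·59 = 59]
  81 = 1·59 + 22   → row C = row A − 1·row B = (22, 1, −1)   [check: 1·81 − 1·59 = 22]
  59 = 2·22 + 15   → row D = row B − 2·row C = (15, −2, 3)   [check: −2·81 + 3·59 = 15]
  22 = 1·15 + 7   → row E = row C − 1·row D = (7, 3, −4)   [check: 3·81 − 4·59 = 7]
  15 = 2·7 + 1   → row F = row D − 2·row E = (1, −8, 11)   [check: −8·81 + 11·59 = 1]
  7 = 7·1 + 0   → remainder 0, stop. gcd = 1 (last nonzero row F).
The gcd is 1, so 59 is invertible mod 81. The last nonzero row gives −8·81 + 11·59 = 1, so t = 11. So 59^(−1) ≡ 11 (mod 81). Verify: 59 · 11 = 649 ≡ 1 (mod 81). ✓

Final answer: 59^(−1) ≡ 11 (mod 81)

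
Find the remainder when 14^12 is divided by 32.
0

Use repeated squaring. Binary(12) = 1100. Walk through the bits of the exponent 12 left-to-right: at each bit after the leading one, square the running value, then multiply by 14 if the bit is 1 (always reducing mod 32):
  bit 1 = 1 (leading): start with 14.
  bit 2 = 1: square 14^2 = 196 ≡ 4; bit is 1, so multiply 4·14 = 56 ≡ 24 (mod 32).
  bit 3 = 0: square 24^2 = 576 ≡ 0 (mod 32).
  bit 4 = 0: square 0^2 = 0 (mod 32).
Final value: 14^12 ≡ 0 (mod 32).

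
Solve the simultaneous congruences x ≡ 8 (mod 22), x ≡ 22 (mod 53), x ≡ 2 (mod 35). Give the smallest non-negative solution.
x ≡ 31292 (mod 40810); the representative in [0, 40810) is 31292

The moduli 22, 53, 35 are pairwise coprime, so by the CRT there is a unique solution mod 22·53·35 = 40810.
Solve by successive substitution. Start with x ≡ 8 (mod 22).
  Combine with x ≡ 22 (mod 53): write x = 8 + 22·t and require 8 + 22·t ≡ 22 (mod 53), i.e. 22·t ≡ 22 − 8 ≡ 14 (mod 53). Since 22^(−1) ≡ 41 (mod 53), t ≡ 41·14 ≡ 44 (mod 53). So x ≡ 8 + 22·44 = 976 (mod 1166).
  Combine with x ≡ 2 (mod 35): write x = 976 + 1166·t and require 976 + 1166·t ≡ 2 (mod 35), i.e. 1166·t ≡ 2 − 976 ≡ 6 (mod 35). Since 1166^(−1) ≡ 16 (mod 35) (1166 ≡ 11 (mod 35)), t ≡ 16·6 ≡ 26 (mod 35). So x ≡ 976 + 1166·26 = 31292 (mod 40810).
Unique solution in [0, 40810): x = 31292.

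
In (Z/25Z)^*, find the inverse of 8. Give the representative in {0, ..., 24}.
8^(−1) ≡ 22 (mod 25)

Apply the extended Euclidean algorithm to (25, 8), tracking rows (r, s, t) with s·25 + t·8 = r. Each division r_prev = q·r_cur + r_new produces the new row as (previous row) − q·(current row):
  row A: (25, 1, 0)   [1·25 + 0·8 = 25]
  row B: (8, 0, 1)   [0·25 + 1·8 = 8]
  25 = 3·8 + 1   → row C = row A − 3·row B = (1, 1, −3)   [check: 1·25 − 3·8 = 1]
  8 = 8·1 + 0   → remainder 0, stop. gcd = 1 (last nonzero row C).
The gcd is 1, so 8 is invertible mod 25. The last nonzero row gives 1·25 − 3·8 = 1, so t = −3. So 8^(−1) ≡ −3 ≡ 22 (mod 25). Verify: 8 · 22 = 176 ≡ 1 (mod 25). ✓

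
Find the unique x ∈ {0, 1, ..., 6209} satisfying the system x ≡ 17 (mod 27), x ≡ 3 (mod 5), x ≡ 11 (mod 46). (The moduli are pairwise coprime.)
The moduli 27, 5, 46 are pairwise coprime, so by the CRT there is a unique solution mod 27·5·46 = 6210.
Solve by successive substitution. Start with x ≡ 17 (mod 27).
  Combine with x ≡ 3 (mod 5): write x = 17 + 27·t and require 17 + 27·t ≡ 3 (mod 5), i.e. 27·t ≡ 3 − 17 ≡ 1 (mod 5). Since 27^(−1) ≡ 3 (mod 5) (27 ≡ 2 (mod 5)), t ≡ 3·1 ≡ 3 (mod 5). So x ≡ 17 + 27·3 = 98 (mod 135).
  Combine with x ≡ 11 (mod 46): write x = 98 + 135·t and require 98 + 135·t ≡ 11 (mod 46), i.e. 135·t ≡ 11 − 98 ≡ 5 (mod 46). Since 135^(−1) ≡ 15 (mod 46) (135 ≡ 43 (mod 46)), t ≡ 15·5 ≡ 29 (mod 46). So x ≡ 98 + 135·29 = 4013 (mod 6210).
Unique solution in [0, 6210): x = 4013.

Final answer: x ≡ 4013 (mod 6210); the representative in [0, 6210) is 4013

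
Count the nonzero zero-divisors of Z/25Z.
Z/25Z has 4 nonzero zero-divisors

In Z/25Z each nonzero element is either a unit (gcd with 25 is 1) or a zero-divisor (gcd > 1). The number of units is φ(25): factorise 25 = 5^2, so φ(25) = (5^2 − 5^1) = 20 = 20. The nonzero elements number 25 − 1 = 24. Hence the nonzero zero-divisors number 24 − 20 = 4.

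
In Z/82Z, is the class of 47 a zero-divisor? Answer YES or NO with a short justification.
NO

gcd(47, 82) = 1, so 47 is a unit in Z/82Z (it has a multiplicative inverse). A unit cannot be a zero-divisor: if 47·b ≡ 0 then multiplying both sides by 47^(−1) gives b ≡ 0. So 47 is not a zero-divisor.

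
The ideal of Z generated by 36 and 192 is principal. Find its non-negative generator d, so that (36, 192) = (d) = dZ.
In the PID Z, (a, b) is generated by gcd(a, b). Compute gcd(192, 36) with the extended Euclidean algorithm, tracking rows (r, s, t) with s·192 + t·36 = r:
  row A: (192, 1, 0)   [1·192 + 0·36 = 192]
  row B: (36, 0, 1)   [0·192 + 1·36 = 36]
  192 = 5·36 + 12   → row C = row A − 5·row B = (12, 1, −5)   [check: 1·192 − 5·36 = 12]
  36 = 3·12 + 0   → remainder 0, stop. gcd = 12 (last nonzero row C).
So gcd(36, 192) = 12, with Bézout identity 1·192 − 5·36 = 12. Containment (⊇): the Bézout identity exhibits 12 as an element of (36, 192), giving (12) ⊆ (36, 192). Containment (⊆): since 12 | 36 and 12 | 192 (36 = 12·3, 192 = 12·16), every Z-linear combination of 36 and 192 is divisible by 12, so (36, 192) ⊆ (12). Therefore (36, 192) = (12), d = 12.

Final answer: (36, 192) = (12); d = 12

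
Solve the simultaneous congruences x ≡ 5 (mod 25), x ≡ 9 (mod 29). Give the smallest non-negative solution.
x ≡ 705 (mod 725); the representative in [0, 725) is 705

The moduli 25, 29 are pairwise coprime, so by the CRT there is a unique solution mod 25·29 = 725.
Solve by successive substitution. Start with x ≡ 5 (mod 25).
  Combine with x ≡ 9 (mod 29): write x = 5 + 25·t and require 5 + 25·t ≡ 9 (mod 29), i.e. 25·t ≡ 9 − 5 ≡ 4 (mod 29). Since 25^(−1) ≡ 7 (mod 29), t ≡ 7·4 ≡ 28 (mod 29). So x ≡ 5 + 25·28 = 705 (mod 725).
Unique solution in [0, 725): x = 705.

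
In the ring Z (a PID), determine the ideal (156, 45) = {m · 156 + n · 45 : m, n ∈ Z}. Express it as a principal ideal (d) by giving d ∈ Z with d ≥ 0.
(156, 45) = (3); d = 3

In the PID Z, (a, b) is generated by gcd(a, b). Compute gcd(156, 45) with the extended Euclidean algorithm, tracking rows (r, s, t) with s·156 + t·45 = r:
  row A: (156, 1, 0)   [1·156 + 0·45 = 156]
  row B: (45, 0, 1)   [0·156 + 1·45 = 45]
  156 = 3·45 + 21   → row C = row A − 3·row B = (21, 1, −3)   [check: 1·156 − 3·45 = 21]
  45 = 2·21 + 3   → row D = row B − 2·row C = (3, −2, 7)   [check: −2·156 + 7·45 = 3]
  21 = 7·3 + 0   → remainder 0, stop. gcd = 3 (last nonzero row D).
So gcd(156, 45) = 3, with Bézout identity −2·156 + 7·45 = 3. Containment (⊇): the Bézout identity exhibits 3 as an element of (156, 45), giving (3) ⊆ (156, 45). Containment (⊆): since 3 | 156 and 3 | 45 (156 = 3·52, 45 = 3·15), every Z-linear combination of 156 and 45 is divisible by 3, so (156, 45) ⊆ (3). Therefore (156, 45) = (3), d = 3.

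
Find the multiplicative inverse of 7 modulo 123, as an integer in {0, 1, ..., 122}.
7^(−1) ≡ 88 (mod 123)

Apply the extended Euclidean algorithm to (123, 7), tracking rows (r, s, t) with s·123 + t·7 = r. Each division r_prev = q·r_cur + r_new produces the new row as (previous row) − q·(current row):
  row A: (123, 1, 0)   [1·123 + 0·7 = 123]
  row B: (7, 0, 1)   [0·123 + 1·7 = 7]
  123 = 17·7 + 4   → row C = row A − 17·row B = (4, 1, −17)   [check: 1·123 − 17·7 = 4]
  7 = 1·4 + 3   → row D = row B − 1·row C = (3, −1, 18)   [check: −1·123 + 18·7 = 3]
  4 = 1·3 + 1   → row E = row C − 1·row D = (1, 2, −35)   [check: 2·123 − 35·7 = 1]
  3 = 3·1 + 0   → remainder 0, stop. gcd = 1 (last nonzero row E).
The gcd is 1, so 7 is invertible mod 123. The last nonzero row gives 2·123 − 35·7 = 1, so t = −35. So 7^(−1) ≡ −35 ≡ 88 (mod 123). Verify: 7 · 88 = 616 ≡ 1 (mod 123). ✓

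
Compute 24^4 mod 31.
Use repeated squaring. Binary(4) = 100. Walk through the bits of the exponent 4 left-to-right: at each bit after the leading one, square the running value, then multiply by 24 if the bit is 1 (always reducing mod 31):
  bit 1 = 1 (leading): start with 24.
  bit 2 = 0: square 24^2 = 576 ≡ 18 (mod 31).
  bit 3 = 0: square 18^2 = 324 ≡ 14 (mod 31).
Final value: 24^4 ≡ 14 (mod 31).

Final answer: 14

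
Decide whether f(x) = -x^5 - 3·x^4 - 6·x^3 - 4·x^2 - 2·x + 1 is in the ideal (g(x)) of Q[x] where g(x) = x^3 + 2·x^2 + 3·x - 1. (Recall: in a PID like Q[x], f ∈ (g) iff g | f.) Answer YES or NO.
In Q[x] the ideal (g) consists of all multiples of g, so f ∈ (g) iff g | f, i.e. iff the remainder of f on division by g is 0. Divide f by g (g is monic, so eliminate the leading term of the running remainder at each step):
  leading term -x^5: subtract (-x^2)·g(x) = -x^5 - 2·x^4 - 3·x^3 + x^2, leaving -x^4 - 3·x^3 - 5·x^2 - 2·x + 1
  leading term -x^4: subtract (-x)·g(x) = -x^4 - 2·x^3 - 3·x^2 + x, leaving -x^3 - 2·x^2 - 3·x + 1
  leading term -x^3: subtract (-1)·g(x) = -x^3 - 2·x^2 - 3·x + 1, leaving 0
The remainder is 0, so f(x) = g(x) · h(x) with h(x) = -x^2 - x - 1. Hence g | f, i.e. f ∈ (g).

Final answer: YES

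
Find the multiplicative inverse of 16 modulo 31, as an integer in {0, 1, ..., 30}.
16^(−1) ≡ 2 (mod 31)

Apply the extended Euclidean algorithm to (31, 16), tracking rows (r, s, t) with s·31 + t·16 = r. Each division r_prev = q·r_cur + r_new produces the new row as (previous row) − q·(current row):
  row A: (31, 1, 0)   [1·31 + 0·16 = 31]
  row B: (16, 0, 1)   [0·31 + 1·16 = 16]
  31 = 1·16 + 15   → row C = row A − 1·row B = (15, 1, −1)   [check: 1·31 − 1·16 = 15]
  16 = 1·15 + 1   → row D = row B − 1·row C = (1, −1, 2)   [check: −1·31 + 2·16 = 1]
  15 = 15·1 + 0   → remainder 0, stop. gcd = 1 (last nonzero row D).
The gcd is 1, so 16 is invertible mod 31. The last nonzero row gives −1·31 + 2·16 = 1, so t = 2. So 16^(−1) ≡ 2 (mod 31). Verify: 16 · 2 = 32 ≡ 1 (mod 31). ✓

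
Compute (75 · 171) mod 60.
Reduce the factors first: 75 ≡ 15, 171 ≡ 51 (mod 60), so 75 · 171 ≡ 15 · 51 (mod 60). 15 · 51 = 765. Dividing by 60: 765 = 12·60 + 45. So (75 · 171) mod 60 = 45.

Final answer: 45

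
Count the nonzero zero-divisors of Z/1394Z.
In Z/1394Z each nonzero element is either a unit (gcd with 1394 is 1) or a zero-divisor (gcd > 1). The number of units is φ(1394): factorise 1394 = 2 · 17 · 41, so φ(1394) = (2 − 1) · (17 − 1) · (41 − 1) = 1 · 16 · 40 = 640. The nonzero elements number 1394 − 1 = 1393. Hence the nonzero zero-divisors number 1393 − 640 = 753.

Final answer: Z/1394Z has 753 nonzero zero-divisors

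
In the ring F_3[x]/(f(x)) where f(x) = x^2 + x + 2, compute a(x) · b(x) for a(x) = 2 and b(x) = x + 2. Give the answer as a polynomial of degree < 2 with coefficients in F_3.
a · b ≡ 2·x + 1 (mod f(x))

Multiply as integer polynomials: a · b = 2·x + 4. Reducing coefficients mod 3: a · b ≡ 2·x + 1. This already has degree < 2, so no reduction by f is needed. Hence a · b ≡ 2·x + 1 in F_3[x]/(f).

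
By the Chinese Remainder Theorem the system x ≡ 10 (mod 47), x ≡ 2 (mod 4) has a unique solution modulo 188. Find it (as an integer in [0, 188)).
x ≡ 10 (mod 188); the representative in [0, 188) is 10

The moduli 47, 4 are pairwise coprime, so by the CRT there is a unique solution mod 47·4 = 188.
Solve by successive substitution. Start with x ≡ 10 (mod 47).
  Combine with x ≡ 2 (mod 4): write x = 10 + 47·t and require 10 + 47·t ≡ 2 (mod 4), i.e. 47·t ≡ 2 − 10 ≡ 0 (mod 4). Since 47^(−1) ≡ 3 (mod 4) (47 ≡ 3 (mod 4)), t ≡ 3·0 ≡ 0 (mod 4). So x ≡ 10 + 47·0 = 10 (mod 188).
Unique solution in [0, 188): x = 10.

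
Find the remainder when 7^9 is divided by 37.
1

Use repeated squaring. Binary(9) = 1001. Walk through the bits of the exponent 9 left-to-right: at each bit after the leading one, square the running value, then multiply by 7 if the bit is 1 (always reducing mod 37):
  bit 1 = 1 (leading): start with 7.
  bit 2 = 0: square 7^2 = 49 ≡ 12 (mod 37).
  bit 3 = 0: square 12^2 = 144 ≡ 33 (mod 37).
  bit 4 = 1: square 33^2 = 1089 ≡ 16; bit is 1, so multiply 16·7 = 112 ≡ 1 (mod 37).
Final value: 7^9 ≡ 1 (mod 37).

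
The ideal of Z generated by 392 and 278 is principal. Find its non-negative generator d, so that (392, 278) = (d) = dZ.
(392, 278) = (2); d = 2

In the PID Z, (a, b) is generated by gcd(a, b). Compute gcd(392, 278) with the extended Euclidean algorithm, tracking rows (r, s, t) with s·392 + t·278 = r:
  row A: (392, 1, 0)   [1·392 + 0·278 = 392]
  row B: (278, 0, 1)   [0·392 + 1·278 = 278]
  392 = 1·278 + 114   → row C = row A − 1·row B = (114, 1, −1)   [check: 1·392 − 1·278 = 114]
  278 = 2·114 + 50   → row D = row B − 2·row C = (50, −2, 3)   [check: −2·392 + 3·278 = 50]
  114 = 2·50 + 14   → row E = row C − 2·row D = (14, 5, −7)   [check: 5·392 − 7·278 = 14]
  50 = 3·14 + 8   → row F = row D − 3·row E = (8, −17, 24)   [check: −17·392 + 24·278 = 8]
  14 = 1·8 + 6   → row G = row E − 1·row F = (6, 22, −31)   [check: 22·392 − 31·278 = 6]
  8 = 1·6 + 2   → row H = row F − 1·row G = (2, −39, 55)   [check: −39·392 + 55·278 = 2]
  6 = 3·2 + 0   → remainder 0, stop. gcd = 2 (last nonzero row H).
So gcd(392, 278) = 2, with Bézout identity −39·392 + 55·278 = 2. Containment (⊇): the Bézout identity exhibits 2 as an element of (392, 278), giving (2) ⊆ (392, 278). Containment (⊆): since 2 | 392 and 2 | 278 (392 = 2·196, 278 = 2·139), every Z-linear combination of 392 and 278 is divisible by 2, so (392, 278) ⊆ (2). Therefore (392, 278) = (2), d = 2.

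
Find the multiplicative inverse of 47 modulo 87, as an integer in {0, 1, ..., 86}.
47^(−1) ≡ 50 (mod 87)

Apply the extended Euclidean algorithm to (87, 47), tracking rows (r, s, t) with s·87 + t·47 = r. Each division r_prev = q·r_cur + r_new produces the new row as (previous row) − q·(current row):
  row A: (87, 1, 0)   [1·87 + 0·47 = 87]
  row B: (47, 0, 1)   [0·87 + 1·47 = 47]
  87 = 1·47 + 40   → row C = row A − 1·row B = (40, 1, −1)   [check: 1·87 − 1·47 = 40]
  47 = 1·40 + 7   → row D = row B − 1·row C = (7, −1, 2)   [check: −1·87 + 2·47 = 7]
  40 = 5·7 + 5   → row E = row C − 5·row D = (5, 6, −11)   [check: 6·87 − 11·47 = 5]
  7 = 1·5 + 2   → row F = row D − 1·row E = (2, −7, 13)   [check: −7·87 + 13·47 = 2]
  5 = 2·2 + 1   → row G = row E − 2·row F = (1, 20, −37)   [check: 20·87 − 37·47 = 1]
  2 = 2·1 + 0   → remainder 0, stop. gcd = 1 (last nonzero row G).
The gcd is 1, so 47 is invertible mod 87. The last nonzero row gives 20·87 − 37·47 = 1, so t = −37. So 47^(−1) ≡ −37 ≡ 50 (mod 87). Verify: 47 · 50 = 2350 ≡ 1 (mod 87). ✓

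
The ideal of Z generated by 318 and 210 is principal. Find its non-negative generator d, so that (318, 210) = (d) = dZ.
(318, 210) = (6); d = 6

In the PID Z, (a, b) is generated by gcd(a, b). Compute gcd(318, 210) with the extended Euclidean algorithm, tracking rows (r, s, t) with s·318 + t·210 = r:
  row A: (318, 1, 0)   [1·318 + 0·210 = 318]
  row B: (210, 0, 1)   [0·318 + 1·210 = 210]
  318 = 1·210 + 108   → row C = row A − 1·row B = (108, 1, −1)   [check: 1·318 − 1·210 = 108]
  210 = 1·108 + 102   → row D = row B − 1·row C = (102, −1, 2)   [check: −1·318 + 2·210 = 102]
  108 = 1·102 + 6   → row E = row C − 1·row D = (6, 2, −3)   [check: 2·318 − 3·210 = 6]
  102 = 17·6 + 0   → remainder 0, stop. gcd = 6 (last nonzero row E).
So gcd(318, 210) = 6, with Bézout identity 2·318 − 3·210 = 6. Containment (⊇): the Bézout identity exhibits 6 as an element of (318, 210), giving (6) ⊆ (318, 210). Containment (⊆): since 6 | 318 and 6 | 210 (318 = 6·53, 210 = 6·35), every Z-linear combination of 318 and 210 is divisible by 6, so (318, 210) ⊆ (6). Therefore (318, 210) = (6), d = 6.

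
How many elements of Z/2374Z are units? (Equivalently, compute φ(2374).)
An element a ∈ Z/2374Z is a unit iff gcd(a, 2374) = 1, so the number of units is φ(2374). φ is multiplicative, with φ(p^e) = p^e − p^(e−1). Factorise 2374 = 2 · 1187. Then
  φ(2374) = (2 − 1) · (1187 − 1) = 1 · 1186 = 1186.

Final answer: Z/2374Z has φ(2374) = 1186 units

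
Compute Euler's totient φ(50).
φ(50) = 20

φ is multiplicative, with φ(p^e) = p^e − p^(e−1). Factorise 50 = 2 · 5^2. Then
  φ(50) = (2 − 1) · (5^2 − 5^1) = 1 · 20 = 20.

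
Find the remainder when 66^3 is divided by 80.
Use repeated squaring. Binary(3) = 11. Walk through the bits of the exponent 3 left-to-right: at each bit after the leading one, square the running value, then multiply by 66 if the bit is 1 (always reducing mod 80):
  bit 1 = 1 (leading): start with 66.
  bit 2 = 1: square 66^2 = 4356 ≡ 36; bit is 1, so multiply 36·66 = 2376 ≡ 56 (mod 80).
Final value: 66^3 ≡ 56 (mod 80).

Final answer: 56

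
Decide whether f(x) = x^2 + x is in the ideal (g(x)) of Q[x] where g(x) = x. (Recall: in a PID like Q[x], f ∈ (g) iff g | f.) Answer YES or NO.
YES

In Q[x] the ideal (g) consists of all multiples of g, so f ∈ (g) iff g | f, i.e. iff the remainder of f on division by g is 0. Divide f by g (g is monic, so eliminate the leading term of the running remainder at each step):
  leading term x^2: subtract (x)·g(x) = x^2, leaving x
  leading term x: subtract (1)·g(x) = x, leaving 0
The remainder is 0, so f(x) = g(x) · h(x) with h(x) = x + 1. Hence g | f, i.e. f ∈ (g).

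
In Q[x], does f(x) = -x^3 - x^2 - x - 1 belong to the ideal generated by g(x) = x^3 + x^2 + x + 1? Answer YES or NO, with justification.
In Q[x] the ideal (g) consists of all multiples of g, so f ∈ (g) iff g | f, i.e. iff the remainder of f on division by g is 0. Divide f by g (g is monic, so eliminate the leading term of the running remainder at each step):
  leading term -x^3: subtract (-1)·g(x) = -x^3 - x^2 - x - 1, leaving 0
The remainder is 0, so f(x) = g(x) · h(x) with h(x) = -1. Hence g | f, i.e. f ∈ (g).

Final answer: YES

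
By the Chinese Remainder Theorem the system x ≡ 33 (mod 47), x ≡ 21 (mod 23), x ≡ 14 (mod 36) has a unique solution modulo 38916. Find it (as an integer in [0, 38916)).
The moduli 47, 23, 36 are pairwise coprime, so by the CRT there is a unique solution mod 47·23·36 = 38916.
Solve by successive substitution. Start with x ≡ 33 (mod 47).
  Combine with x ≡ 21 (mod 23): write x = 33 + 47·t and require 33 + 47·t ≡ 21 (mod 23), i.e. 47·t ≡ 21 − 33 ≡ 11 (mod 23). Since 47^(−1) ≡ 1 (mod 23) (47 ≡ 1 (mod 23)), t ≡ 1·11 ≡ 11 (mod 23). So x ≡ 33 + 47·11 = 550 (mod 1081).
  Combine with x ≡ 14 (mod 36): write x = 550 + 1081·t and require 550 + 1081·t ≡ 14 (mod 36), i.e. 1081·t ≡ 14 − 550 ≡ 4 (mod 36). Since 1081^(−1) ≡ 1 (mod 36) (1081 ≡ 1 (mod 36)), t ≡ 1·4 ≡ 4 (mod 36). So x ≡ 550 + 1081·4 = 4874 (mod 38916).
Unique solution in [0, 38916): x = 4874.

Final answer: x ≡ 4874 (mod 38916); the representative in [0, 38916) is 4874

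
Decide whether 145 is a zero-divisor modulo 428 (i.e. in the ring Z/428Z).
gcd(145, 428) = 1, so 145 is a unit in Z/428Z (it has a multiplicative inverse). A unit cannot be a zero-divisor: if 145·b ≡ 0 then multiplying both sides by 145^(−1) gives b ≡ 0. So 145 is not a zero-divisor.

Final answer: NO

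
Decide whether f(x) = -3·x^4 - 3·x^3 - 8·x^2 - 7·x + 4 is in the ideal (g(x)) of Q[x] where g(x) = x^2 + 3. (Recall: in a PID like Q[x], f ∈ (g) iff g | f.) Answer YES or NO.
In Q[x] the ideal (g) consists of all multiples of g, so f ∈ (g) iff g | f, i.e. iff the remainder of f on division by g is 0. Divide f by g (g is monic, so eliminate the leading term of the running remainder at each step):
  leading term -3·x^4: subtract (-3·x^2)·g(x) = -3·x^4 - 9·x^2, leaving -3·x^3 + x^2 - 7·x + 4
  leading term -3·x^3: subtract (-3·x)·g(x) = -3·x^3 - 9·x, leaving x^2 + 2·x + 4
  leading term x^2: subtract (1)·g(x) = x^2 + 3, leaving 2·x + 1
The remainder r(x) = 2·x + 1 ≠ 0 (and deg r < deg g), so g ∤ f, i.e. f ∉ (g).

Final answer: NO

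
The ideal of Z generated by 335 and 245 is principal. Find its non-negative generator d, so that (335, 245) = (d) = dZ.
(335, 245) = (5); d = 5

In the PID Z, (a, b) is generated by gcd(a, b). Compute gcd(335, 245) with the extended Euclidean algorithm, tracking rows (r, s, t) with s·335 + t·245 = r:
  row A: (335, 1, 0)   [1·335 + 0·245 = 335]
  row B: (245, 0, 1)   [0·335 + 1·245 = 245]
  335 = 1·245 + 90   → row C = row A − 1·row B = (90, 1, −1)   [check: 1·335 − 1·245 = 90]
  245 = 2·90 + 65   → row D = row B − 2·row C = (65, −2, 3)   [check: −2·335 + 3·245 = 65]
  90 = 1·65 + 25   → row E = row C − 1·row D = (25, 3, −4)   [check: 3·335 − 4·245 = 25]
  65 = 2·25 + 15   → row F = row D − 2·row E = (15, −8, 11)   [check: −8·335 + 11·245 = 15]
  25 = 1·15 + 10   → row G = row E − 1·row F = (10, 11, −15)   [check: 11·335 − 15·245 = 10]
  15 = 1·10 + 5   → row H = row F − 1·row G = (5, −19, 26)   [check: −19·335 + 26·245 = 5]
  10 = 2·5 + 0   → remainder 0, stop. gcd = 5 (last nonzero row H).
So gcd(335, 245) = 5, with Bézout identity −19·335 + 26·245 = 5. Containment (⊇): the Bézout identity exhibits 5 as an element of (335, 245), giving (5) ⊆ (335, 245). Containment (⊆): since 5 | 335 and 5 | 245 (335 = 5·67, 245 = 5·49), every Z-linear combination of 335 and 245 is divisible by 5, so (335, 245) ⊆ (5). Therefore (335, 245) = (5), d = 5.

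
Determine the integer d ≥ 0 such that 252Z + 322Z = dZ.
(252, 322) = (14); d = 14

In the PID Z, (a, b) is generated by gcd(a, b). Compute gcd(322, 252) with the extended Euclidean algorithm, tracking rows (r, s, t) with s·322 + t·252 = r:
  row A: (322, 1, 0)   [1·322 + 0·252 = 322]
  row B: (252, 0, 1)   [0·322 + 1·252 = 252]
  322 = 1·252 + 70   → row C = row A − 1·row B = (70, 1, −1)   [check: 1·322 − 1·252 = 70]
  252 = 3·70 + 42   → row D = row B − 3·row C = (42, −3, 4)   [check: −3·322 + 4·252 = 42]
  70 = 1·42 + 28   → row E = row C − 1·row D = (28, 4, −5)   [check: 4·322 − 5·252 = 28]
  42 = 1·28 + 14   → row F = row D − 1·row E = (14, −7, 9)   [check: −7·322 + 9·252 = 14]
  28 = 2·14 + 0   → remainder 0, stop. gcd = 14 (last nonzero row F).
So gcd(252, 322) = 14, with Bézout identity −7·322 + 9·252 = 14. Containment (⊇): the Bézout identity exhibits 14 as an element of (252, 322), giving (14) ⊆ (252, 322). Containment (⊆): since 14 | 252 and 14 | 322 (252 = 14·18, 322 = 14·23), every Z-linear combination of 252 and 322 is divisible by 14, so (252, 322) ⊆ (14). Therefore (252, 322) = (14), d = 14.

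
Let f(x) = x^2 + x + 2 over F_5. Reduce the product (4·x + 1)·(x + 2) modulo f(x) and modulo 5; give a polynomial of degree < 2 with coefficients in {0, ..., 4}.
a · b ≡ 4 (mod f(x))

Multiply as integer polynomials: a · b = 4·x^2 + 9·x + 2. Reducing coefficients mod 5: a · b ≡ 4·x^2 + 4·x + 2. Now divide by f(x) = x^2 + x + 2 in F_5[x], eliminating the leading term at each step:
  leading term 4·x^2: subtract (4)·f(x) = 4·x^2 + 4·x + 3, leaving 4 (coefficients mod 5)
The degree is now < 2, so this is the remainder. Hence a · b ≡ 4 in F_5[x]/(f).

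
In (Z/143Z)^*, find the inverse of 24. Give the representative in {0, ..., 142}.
Apply the extended Euclidean algorithm to (143, 24), tracking rows (r, s, t) with s·143 + t·24 = r. Each division r_prev = q·r_cur + r_new produces the new row as (previous row) − q·(current row):
  row A: (143, 1, 0)   [1·143 + 0·24 = 143]
  row B: (24, 0, 1)   [0·143 + 1·24 = 24]
  143 = 5·24 + 23   → row C = row A − 5·row B = (23, 1, −5)   [check: 1·143 − 5·24 = 23]
  24 = 1·23 + 1   → row D = row B − 1·row C = (1, −1, 6)   [check: −1·143 + 6·24 = 1]
  23 = 23·1 + 0   → remainder 0, stop. gcd = 1 (last nonzero row D).
The gcd is 1, so 24 is invertible mod 143. The last nonzero row gives −1·143 + 6·24 = 1, so t = 6. So 24^(−1) ≡ 6 (mod 143). Verify: 24 · 6 = 144 ≡ 1 (mod 143). ✓

Final answer: 24^(−1) ≡ 6 (mod 143)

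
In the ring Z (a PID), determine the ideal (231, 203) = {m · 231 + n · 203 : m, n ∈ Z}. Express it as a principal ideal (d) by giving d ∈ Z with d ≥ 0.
In the PID Z, (a, b) is generated by gcd(a, b). Compute gcd(231, 203) with the extended Euclidean algorithm, tracking rows (r, s, t) with s·231 + t·203 = r:
  row A: (231, 1, 0)   [1·231 + 0·203 = 231]
  row B: (203, 0, 1)   [0·231 + 1·203 = 203]
  231 = 1·203 + 28   → row C = row A − 1·row B = (28, 1, −1)   [check: 1·231 − 1·203 = 28]
  203 = 7·28 + 7   → row D = row B − 7·row C = (7, −7, 8)   [check: −7·231 + 8·203 = 7]
  28 = 4·7 + 0   → remainder 0, stop. gcd = 7 (last nonzero row D).
So gcd(231, 203) = 7, with Bézout identity −7·231 + 8·203 = 7. Containment (⊇): the Bézout identity exhibits 7 as an element of (231, 203), giving (7) ⊆ (231, 203). Containment (⊆): since 7 | 231 and 7 | 203 (231 = 7·33, 203 = 7·29), every Z-linear combination of 231 and 203 is divisible by 7, so (231, 203) ⊆ (7). Therefore (231, 203) = (7), d = 7.

Final answer: (231, 203) = (7); d = 7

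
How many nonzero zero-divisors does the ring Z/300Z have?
Z/300Z has 219 nonzero zero-divisors

In Z/300Z each nonzero element is either a unit (gcd with 300 is 1) or a zero-divisor (gcd > 1). The number of units is φ(300): factorise 300 = 2^2 · 3 · 5^2, so φ(300) = (2^2 − 2^1) · (3 − 1) · (5^2 − 5^1) = 2 · 2 · 20 = 80. The nonzero elements number 300 − 1 = 299. Hence the nonzero zero-divisors number 299 − 80 = 219.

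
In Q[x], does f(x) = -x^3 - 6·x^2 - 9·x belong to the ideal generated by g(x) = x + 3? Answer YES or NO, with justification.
YES

In Q[x] the ideal (g) consists of all multiples of g, so f ∈ (g) iff g | f, i.e. iff the remainder of f on division by g is 0. Divide f by g (g is monic, so eliminate the leading term of the running remainder at each step):
  leading term -x^3: subtract (-x^2)·g(x) = -x^3 - 3·x^2, leaving -3·x^2 - 9·x
  leading term -3·x^2: subtract (-3·x)·g(x) = -3·x^2 - 9·x, leaving 0
The remainder is 0, so f(x) = g(x) · h(x) with h(x) = -x^2 - 3·x. Hence g | f, i.e. f ∈ (g).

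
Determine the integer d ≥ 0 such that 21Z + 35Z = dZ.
In the PID Z, (a, b) is generated by gcd(a, b). Compute gcd(35, 21) with the extended Euclidean algorithm, tracking rows (r, s, t) with s·35 + t·21 = r:
  row A: (35, 1, 0)   [1·35 + 0·21 = 35]
  row B: (21, 0, 1)   [0·35 + 1·21 = 21]
  35 = 1·21 + 14   → row C = row A − 1·row B = (14, 1, −1)   [check: 1·35 − 1·21 = 14]
  21 = 1·14 + 7   → row D = row B − 1·row C = (7, −1, 2)   [check: −1·35 + 2·21 = 7]
  14 = 2·7 + 0   → remainder 0, stop. gcd = 7 (last nonzero row D).
So gcd(21, 35) = 7, with Bézout identity −1·35 + 2·21 = 7. Containment (⊇): the Bézout identity exhibits 7 as an element of (21, 35), giving (7) ⊆ (21, 35). Containment (⊆): since 7 | 21 and 7 | 35 (21 = 7·3, 35 = 7·5), every Z-linear combination of 21 and 35 is divisible by 7, so (21, 35) ⊆ (7). Therefore (21, 35) = (7), d = 7.

Final answer: (21, 35) = (7); d = 7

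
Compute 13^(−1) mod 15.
13^(−1) ≡ 7 (mod 15)

Apply the extended Euclidean algorithm to (15, 13), tracking rows (r, s, t) with s·15 + t·13 = r. Each division r_prev = q·r_cur + r_new produces the new row as (previous row) − q·(current row):
  row A: (15, 1, 0)   [1·15 + 0·13 = 15]
  row B: (13, 0, 1)   [0·15 + 1·13 = 13]
  15 = 1·13 + 2   → row C = row A − 1·row B = (2, 1, −1)   [check: 1·15 − 1·13 = 2]
  13 = 6·2 + 1   → row D = row B − 6·row C = (1, −6, 7)   [check: −6·15 + 7·13 = 1]
  2 = 2·1 + 0   → remainder 0, stop. gcd = 1 (last nonzero row D).
The gcd is 1, so 13 is invertible mod 15. The last nonzero row gives −6·15 + 7·13 = 1, so t = 7. So 13^(−1) ≡ 7 (mod 15). Verify: 13 · 7 = 91 ≡ 1 (mod 15). ✓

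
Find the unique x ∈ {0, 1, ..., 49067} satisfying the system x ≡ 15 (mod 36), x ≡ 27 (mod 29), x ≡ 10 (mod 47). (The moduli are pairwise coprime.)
x ≡ 35871 (mod 49068); the representative in [0, 49068) is 35871

The moduli 36, 29, 47 are pairwise coprime, so by the CRT there is a unique solution mod 36·29·47 = 49068.
Solve by successive substitution. Start with x ≡ 15 (mod 36).
  Combine with x ≡ 27 (mod 29): write x = 15 + 36·t and require 15 + 36·t ≡ 27 (mod 29), i.e. 36·t ≡ 27 − 15 ≡ 12 (mod 29). Since 36^(−1) ≡ 25 (mod 29) (36 ≡ 7 (mod 29)), t ≡ 25·12 ≡ 10 (mod 29). So x ≡ 15 + 36·10 = 375 (mod 1044).
  Combine with x ≡ 10 (mod 47): write x = 375 + 1044·t and require 375 + 1044·t ≡ 10 (mod 47), i.e. 1044·t ≡ 10 − 375 ≡ 11 (mod 47). Since 1044^(−1) ≡ 33 (mod 47) (1044 ≡ 10 (mod 47)), t ≡ 33·11 ≡ 34 (mod 47). So x ≡ 375 + 1044·34 = 35871 (mod 49068).
Unique solution in [0, 49068): x = 35871.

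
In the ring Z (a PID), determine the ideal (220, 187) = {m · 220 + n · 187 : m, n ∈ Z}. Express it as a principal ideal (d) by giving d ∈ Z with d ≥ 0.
(220, 187) = (11); d = 11

In the PID Z, (a, b) is generated by gcd(a, b). Compute gcd(220, 187) with the extended Euclidean algorithm, tracking rows (r, s, t) with s·220 + t·187 = r:
  row A: (220, 1, 0)   [1·220 + 0·187 = 220]
  row B: (187, 0, 1)   [0·220 + 1·187 = 187]
  220 = 1·187 + 33   → row C = row A − 1·row B = (33, 1, −1)   [check: 1·220 − 1·187 = 33]
  187 = 5·33 + 22   → row D = row B − 5·row C = (22, −5, 6)   [check: −5·220 + 6·187 = 22]
  33 = 1·22 + 11   → row E = row C − 1·row D = (11, 6, −7)   [check: 6·220 − 7·187 = 11]
  22 = 2·11 + 0   → remainder 0, stop. gcd = 11 (last nonzero row E).
So gcd(220, 187) = 11, with Bézout identity 6·220 − 7·187 = 11. Containment (⊇): the Bézout identity exhibits 11 as an element of (220, 187), giving (11) ⊆ (220, 187). Containment (⊆): since 11 | 220 and 11 | 187 (220 = 11·20, 187 = 11·17), every Z-linear combination of 220 and 187 is divisible by 11, so (220, 187) ⊆ (11). Therefore (220, 187) = (11), d = 11.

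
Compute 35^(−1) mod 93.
Apply the extended Euclidean algorithm to (93, 35), tracking rows (r, s, t) with s·93 + t·35 = r. Each division r_prev = q·r_cur + r_new produces the new row as (previous row) − q·(current row):
  row A: (93, 1, 0)   [1·93 + 0·35 = 93]
  row B: (35, 0, 1)   [0·93 + 1·35 = 35]
  93 = 2·35 + 23   → row C = row A − 2·row B = (23, 1, −2)   [check: 1·93 − 2·35 = 23]
  35 = 1·23 + 12   → row D = row B − 1·row C = (12, −1, 3)   [check: −1·93 + 3·35 = 12]
  23 = 1·12 + 11   → row E = row C − 1·row D = (11, 2, −5)   [check: 2·93 − 5·35 = 11]
  12 = 1·11 + 1   → row F = row D − 1·row E = (1, −3, 8)   [check: −3·93 + 8·35 = 1]
  11 = 11·1 + 0   → remainder 0, stop. gcd = 1 (last nonzero row F).
The gcd is 1, so 35 is invertible mod 93. The last nonzero row gives −3·93 + 8·35 = 1, so t = 8. So 35^(−1) ≡ 8 (mod 93). Verify: 35 · 8 = 280 ≡ 1 (mod 93). ✓

Final answer: 35^(−1) ≡ 8 (mod 93)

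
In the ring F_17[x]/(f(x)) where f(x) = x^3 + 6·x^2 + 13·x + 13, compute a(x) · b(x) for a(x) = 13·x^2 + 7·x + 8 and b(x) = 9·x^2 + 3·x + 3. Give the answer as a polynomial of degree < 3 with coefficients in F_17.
Multiply as integer polynomials: a · b = 117·x^4 + 102·x^3 + 132·x^2 + 45·x + 24. Reducing coefficients mod 17: a · b ≡ 15·x^4 + 13·x^2 + 11·x + 7. Now divide by f(x) = x^3 + 6·x^2 + 13·x + 13 in F_17[x], eliminating the leading term at each step:
  leading term 15·x^4: subtract (15·x)·f(x) = 15·x^4 + 5·x^3 + 8·x^2 + 8·x, leaving 12·x^3 + 5·x^2 + 3·x + 7 (coefficients mod 17)
  leading term 12·x^3: subtract (12)·f(x) = 12·x^3 + 4·x^2 + 3·x + 3, leaving x^2 + 4 (coefficients mod 17)
The degree is now < 3, so this is the remainder. Hence a · b ≡ x^2 + 4 in F_17[x]/(f).

Final answer: a · b ≡ x^2 + 4 (mod f(x))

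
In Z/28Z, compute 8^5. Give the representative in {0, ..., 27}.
Use repeated squaring. Binary(5) = 101. Walk through the bits of the exponent 5 left-to-right: at each bit after the leading one, square the running value, then multiply by 8 if the bit is 1 (always reducing mod 28):
  bit 1 = 1 (leading): start with 8.
  bit 2 = 0: square 8^2 = 64 ≡ 8 (mod 28).
  bit 3 = 1: square 8^2 = 64 ≡ 8; bit is 1, so multiply 8·8 = 64 ≡ 8 (mod 28).
Final value: 8^5 ≡ 8 (mod 28).

Final answer: 8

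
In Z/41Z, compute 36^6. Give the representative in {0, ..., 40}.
4

Use repeated squaring. Binary(6) = 110. Walk through the bits of the exponent 6 left-to-right: at each bit after the leading one, square the running value, then multiply by 36 if the bit is 1 (always reducing mod 41):
  bit 1 = 1 (leading): start with 36.
  bit 2 = 1: square 36^2 = 1296 ≡ 25; bit is 1, so multiply 25·36 = 900 ≡ 39 (mod 41).
  bit 3 = 0: square 39^2 = 1521 ≡ 4 (mod 41).
Final value: 36^6 ≡ 4 (mod 41).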